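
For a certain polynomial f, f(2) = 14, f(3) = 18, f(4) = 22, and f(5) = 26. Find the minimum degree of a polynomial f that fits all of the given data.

Forward differences of the values at t = 2, 3, 4, 5:
  f  : 14  18  22  26
  Δ  : 4  4  4
  Δ^2: 0  0
  Δ^3: 0
The first differences are constant (4) and nonzero, while all higher differences vanish, so the minimal degree is 1.

1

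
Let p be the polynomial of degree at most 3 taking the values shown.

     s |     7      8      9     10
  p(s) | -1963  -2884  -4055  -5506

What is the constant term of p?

4

Write p(s) = as^3 + bs^2 + cs + d. Substituting each data point gives a linear system:
  343a + 49b + 7c + d = -1963
  512a + 64b + 8c + d = -2884
  729a + 81b + 9c + d = -4055
  1000a + 100b + 10c + d = -5506
Solving the system yields a = -5, b = -5, c = -1, d = 4.
So p(s) = -5s³ - 5s² - s + 4.
The constant term is 4.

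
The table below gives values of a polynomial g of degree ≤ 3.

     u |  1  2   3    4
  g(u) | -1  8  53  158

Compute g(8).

Using the Lagrange interpolation formula with nodes 1, 2, 3, 4:
  L_0(u) = (u - 2)(u - 3)(u - 4) / -6
  L_1(u) = (u - 1)(u - 3)(u - 4) / 2
  L_2(u) = (u - 1)(u - 2)(u - 4) / -2
  L_3(u) = (u - 1)(u - 2)(u - 3) / 6
Then g(u) = -1·L_0(u) + 8·L_1(u) + 53·L_2(u) + 158·L_3(u).
Expanding and collecting terms gives g(u) = 4u³ - 6u² - u + 2.
Evaluating at u = 8: g(8) = 1658.

1658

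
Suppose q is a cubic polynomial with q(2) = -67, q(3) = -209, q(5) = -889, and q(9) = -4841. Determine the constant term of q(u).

1

Write q(u) = au^3 + bu^2 + cu + d. Substituting each data point gives a linear system:
  8a + 4b + 2c + d = -67
  27a + 9b + 3c + d = -209
  125a + 25b + 5c + d = -889
  729a + 81b + 9c + d = -4841
Solving the system yields a = -6, b = -6, c = 2, d = 1.
So q(u) = -6u³ - 6u² + 2u + 1.
The constant term is 1.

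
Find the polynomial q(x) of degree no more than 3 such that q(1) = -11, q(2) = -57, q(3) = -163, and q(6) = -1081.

q(x) = -4x^3 - 6x^2 - 1

Write q(x) = ax^3 + bx^2 + cx + d. Substituting each data point gives a linear system:
  a + b + c + d = -11
  8a + 4b + 2c + d = -57
  27a + 9b + 3c + d = -163
  216a + 36b + 6c + d = -1081
Solving the system yields a = -4, b = -6, c = 0, d = -1.
So q(x) = -4x³ - 6x² - 1.
Check: q(1) = -11. ✓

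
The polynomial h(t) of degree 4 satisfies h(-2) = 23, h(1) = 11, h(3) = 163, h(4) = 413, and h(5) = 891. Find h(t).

Write h(t) = at^4 + bt^3 + ct^2 + dt + e. Substituting each data point gives a linear system:
  16a - 8b + 4c - 2d + e = 23
  a + b + c + d + e = 11
  81a + 27b + 9c + 3d + e = 163
  256a + 64b + 16c + 4d + e = 413
  625a + 125b + 25c + 5d + e = 891
Solving the system yields a = 1, b = 1, c = 5, d = 3, e = 1.
So h(t) = t^4 + t^3 + 5t^2 + 3t + 1.
Check: h(4) = 413. ✓

h(t) = t^4 + t^3 + 5t^2 + 3t + 1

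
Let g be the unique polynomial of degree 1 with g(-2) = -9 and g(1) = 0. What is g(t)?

g(t) = 3t - 3

Using the Lagrange interpolation formula with nodes -2, 1:
  L_0(t) = (t - 1) / -3
  L_1(t) = (t + 2) / 3
Then g(t) = -9·L_0(t) + 0·L_1(t).
Expanding and collecting terms gives g(t) = 3t - 3.
Check: g(1) = 0. ✓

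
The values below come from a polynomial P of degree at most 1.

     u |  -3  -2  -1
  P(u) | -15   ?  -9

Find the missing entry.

The 2 known points determine the degree-1 polynomial uniquely.
Write P(u) = au + b. Substituting each data point gives a linear system:
  -3a + b = -15
  -a + b = -9
Solving the system yields a = 3, b = -6.
So P(u) = 3u - 6.
Then P(-2) = -12.

-12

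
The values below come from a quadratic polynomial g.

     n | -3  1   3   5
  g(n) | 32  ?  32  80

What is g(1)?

8

The 3 known points determine the degree-2 polynomial uniquely.
Write g(n) = an^2 + bn + c. Substituting each data point gives a linear system:
  9a - 3b + c = 32
  9a + 3b + c = 32
  25a + 5b + c = 80
Solving the system yields a = 3, b = 0, c = 5.
So g(n) = 3n² + 5.
Then g(1) = 8.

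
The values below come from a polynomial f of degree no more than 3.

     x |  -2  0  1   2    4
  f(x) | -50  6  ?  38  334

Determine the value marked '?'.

7

The 4 known points determine the degree-3 polynomial uniquely.
Write f(x) = ax^3 + bx^2 + cx + d. Substituting each data point gives a linear system:
  -8a + 4b - 2c + d = -50
  d = 6
  8a + 4b + 2c + d = 38
  64a + 16b + 4c + d = 334
Solving the system yields a = 6, b = -3, c = -2, d = 6.
So f(x) = 6x^3 - 3x^2 - 2x + 6.
Then f(1) = 7.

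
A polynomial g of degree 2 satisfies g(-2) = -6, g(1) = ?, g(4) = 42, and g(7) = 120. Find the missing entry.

The 3 known points determine the degree-2 polynomial uniquely.
Write g(u) = au^2 + bu + c. Substituting each data point gives a linear system:
  4a - 2b + c = -6
  16a + 4b + c = 42
  49a + 7b + c = 120
Solving the system yields a = 2, b = 4, c = -6.
So g(u) = 2u^2 + 4u - 6.
Then g(1) = 0.

0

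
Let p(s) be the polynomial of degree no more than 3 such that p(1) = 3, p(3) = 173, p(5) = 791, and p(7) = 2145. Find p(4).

408

Forward differences of the values at s = 1, 3, 5, 7:
  p  : 3  173  791  2145
  Δ  : 170  618  1354
  Δ^2: 448  736
  Δ^3: 288
The third differences are constant, confirming degree 3.
Interpolating (Newton forward form) and evaluating at s = 4 gives p(4) = 408.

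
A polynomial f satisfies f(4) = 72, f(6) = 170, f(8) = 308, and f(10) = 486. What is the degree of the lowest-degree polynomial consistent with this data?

Forward differences of the values at n = 4, 6, 8, 10:
  f  : 72  170  308  486
  Δ  : 98  138  178
  Δ^2: 40  40
  Δ^3: 0
The second differences are constant (40) and nonzero, while all higher differences vanish, so the minimal degree is 2.

2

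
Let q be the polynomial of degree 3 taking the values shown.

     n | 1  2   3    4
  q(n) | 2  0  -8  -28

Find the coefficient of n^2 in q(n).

Write q(n) = an^3 + bn^2 + cn + d. Substituting each data point gives a linear system:
  a + b + c + d = 2
  8a + 4b + 2c + d = 0
  27a + 9b + 3c + d = -8
  64a + 16b + 4c + d = -28
Solving the system yields a = -1, b = 3, c = -4, d = 4.
So q(n) = -n³ + 3n² - 4n + 4.
The coefficient of n^2 is 3.

3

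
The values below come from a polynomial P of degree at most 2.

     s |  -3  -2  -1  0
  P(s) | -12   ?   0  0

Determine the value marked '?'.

On equispaced nodes a degree-2 polynomial has vanishing third forward difference, so
  - P(-3) + 3·P(-2) - 3·P(-1) + P(0) = 0.
Substituting the known values and solving for P(-2):
  3·P(-2) = -12
  P(-2) = -4.

-4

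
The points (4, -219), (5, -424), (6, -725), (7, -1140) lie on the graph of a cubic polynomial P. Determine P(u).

Write P(u) = au^3 + bu^2 + cu + d. Substituting each data point gives a linear system:
  64a + 16b + 4c + d = -219
  125a + 25b + 5c + d = -424
  216a + 36b + 6c + d = -725
  343a + 49b + 7c + d = -1140
Solving the system yields a = -3, b = -3, c = 5, d = 1.
So P(u) = -3u^3 - 3u^2 + 5u + 1.
Check: P(7) = -1140. ✓

P(u) = -3u^3 - 3u^2 + 5u + 1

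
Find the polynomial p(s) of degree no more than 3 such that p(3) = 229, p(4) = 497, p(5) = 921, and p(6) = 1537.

p(s) = 6s^3 + 6s^2 + 4s + 1

Write p(s) = as^3 + bs^2 + cs + d. Substituting each data point gives a linear system:
  27a + 9b + 3c + d = 229
  64a + 16b + 4c + d = 497
  125a + 25b + 5c + d = 921
  216a + 36b + 6c + d = 1537
Solving the system yields a = 6, b = 6, c = 4, d = 1.
So p(s) = 6s³ + 6s² + 4s + 1.
Check: p(5) = 921. ✓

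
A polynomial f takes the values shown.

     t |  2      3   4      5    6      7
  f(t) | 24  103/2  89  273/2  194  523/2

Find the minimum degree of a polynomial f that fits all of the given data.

2

Forward differences of the values at t = 2, 3, 4, 5, 6, 7:
  f  : 24  103/2  89  273/2  194  523/2
  Δ  : 55/2  75/2  95/2  115/2  135/2
  Δ^2: 10  10  10  10
  Δ^3: 0  0  0
  Δ^4: 0  0
  Δ^5: 0
The second differences are constant (10) and nonzero, while all higher differences vanish, so the minimal degree is 2.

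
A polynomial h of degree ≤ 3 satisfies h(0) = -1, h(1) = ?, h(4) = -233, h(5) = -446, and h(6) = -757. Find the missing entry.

-2

The 4 known points determine the degree-3 polynomial uniquely.
Write h(n) = an^3 + bn^2 + cn + d. Substituting each data point gives a linear system:
  d = -1
  64a + 16b + 4c + d = -233
  125a + 25b + 5c + d = -446
  216a + 36b + 6c + d = -757
Solving the system yields a = -3, b = -4, c = 6, d = -1.
So h(n) = -3n^3 - 4n^2 + 6n - 1.
Then h(1) = -2.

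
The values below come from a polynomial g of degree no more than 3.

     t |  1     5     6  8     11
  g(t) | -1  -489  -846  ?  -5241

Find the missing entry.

-2010

The 4 known points determine the degree-3 polynomial uniquely.
Write g(t) = at^3 + bt^2 + ct + d. Substituting each data point gives a linear system:
  a + b + c + d = -1
  125a + 25b + 5c + d = -489
  216a + 36b + 6c + d = -846
  1331a + 121b + 11c + d = -5241
Solving the system yields a = -4, b = 1, c = -4, d = 6.
So g(t) = -4t^3 + t^2 - 4t + 6.
Then g(8) = -2010.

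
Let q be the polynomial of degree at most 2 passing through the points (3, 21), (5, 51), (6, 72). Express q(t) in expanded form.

Write q(t) = at^2 + bt + c. Substituting each data point gives a linear system:
  9a + 3b + c = 21
  25a + 5b + c = 51
  36a + 6b + c = 72
Solving the system yields a = 2, b = -1, c = 6.
So q(t) = 2t² - t + 6.
Check: q(3) = 21. ✓

q(t) = 2t^2 - t + 6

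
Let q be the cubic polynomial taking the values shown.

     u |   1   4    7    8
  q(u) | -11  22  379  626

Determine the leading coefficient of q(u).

2

Write q(u) = au^3 + bu^2 + cu + d. Substituting each data point gives a linear system:
  a + b + c + d = -11
  64a + 16b + 4c + d = 22
  343a + 49b + 7c + d = 379
  512a + 64b + 8c + d = 626
Solving the system yields a = 2, b = -6, c = -1, d = -6.
So q(u) = 2u^3 - 6u^2 - u - 6.
The leading coefficient is 2.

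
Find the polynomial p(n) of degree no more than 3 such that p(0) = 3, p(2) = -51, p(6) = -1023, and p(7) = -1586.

p(n) = -4n^3 - 4n^2 - 3n + 3

Write p(n) = an^3 + bn^2 + cn + d. Substituting each data point gives a linear system:
  d = 3
  8a + 4b + 2c + d = -51
  216a + 36b + 6c + d = -1023
  343a + 49b + 7c + d = -1586
Solving the system yields a = -4, b = -4, c = -3, d = 3.
So p(n) = -4n³ - 4n² - 3n + 3.
Check: p(2) = -51. ✓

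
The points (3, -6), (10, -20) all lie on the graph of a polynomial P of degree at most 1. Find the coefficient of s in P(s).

Write P(s) = as + b. Substituting each data point gives a linear system:
  3a + b = -6
  10a + b = -20
Solving the system yields a = -2, b = 0.
So P(s) = -2s.
The leading coefficient is -2.

-2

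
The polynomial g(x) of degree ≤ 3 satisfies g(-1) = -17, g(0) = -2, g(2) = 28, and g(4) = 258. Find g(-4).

Using the Lagrange interpolation formula with nodes -1, 0, 2, 4:
  L_0(x) = x(x - 2)(x - 4) / -15
  L_1(x) = (x + 1)(x - 2)(x - 4) / 8
  L_2(x) = (x + 1)x(x - 4) / -12
  L_3(x) = (x + 1)x(x - 2) / 40
Then g(x) = -17·L_0(x) - 2·L_1(x) + 28·L_2(x) + 258·L_3(x).
Expanding and collecting terms gives g(x) = 5x^3 - 5x^2 + 5x - 2.
Evaluating at x = -4: g(-4) = -422.

-422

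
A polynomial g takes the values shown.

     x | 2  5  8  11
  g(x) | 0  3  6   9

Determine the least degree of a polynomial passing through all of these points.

Forward differences of the values at x = 2, 5, 8, 11:
  g  : 0  3  6  9
  Δ  : 3  3  3
  Δ^2: 0  0
  Δ^3: 0
The first differences are constant (3) and nonzero, while all higher differences vanish, so the minimal degree is 1.

1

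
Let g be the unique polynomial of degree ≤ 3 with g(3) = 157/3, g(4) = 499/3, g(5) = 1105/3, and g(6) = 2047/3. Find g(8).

Write g(n) = an^3 + bn^2 + cn + d. Substituting each data point gives a linear system:
  27a + 9b + 3c + d = 157/3
  64a + 16b + 4c + d = 499/3
  125a + 25b + 5c + d = 1105/3
  216a + 36b + 6c + d = 2047/3
Solving the system yields a = 4, b = -4, c = -6, d = -5/3.
So g(n) = 4n^3 - 4n^2 - 6n - 5/3.
Then g(8) = 5227/3.

5227/3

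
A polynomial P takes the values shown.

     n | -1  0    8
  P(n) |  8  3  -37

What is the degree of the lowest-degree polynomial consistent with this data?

1

Divided differences on the nodes -1, 0, 8:
  order 0: 8  3  -37
  order 1: -5  -5
  order 2: 0
The order-1 divided differences are all -5 (nonzero) and every higher order vanishes, so the data lies on a polynomial of degree exactly 1.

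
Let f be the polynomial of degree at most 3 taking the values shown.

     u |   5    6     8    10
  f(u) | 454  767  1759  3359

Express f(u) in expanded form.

f(u) = 3u^3 + 4u^2 - 4u - 1

Write f(u) = au^3 + bu^2 + cu + d. Substituting each data point gives a linear system:
  125a + 25b + 5c + d = 454
  216a + 36b + 6c + d = 767
  512a + 64b + 8c + d = 1759
  1000a + 100b + 10c + d = 3359
Solving the system yields a = 3, b = 4, c = -4, d = -1.
So f(u) = 3u³ + 4u² - 4u - 1.
Check: f(8) = 1759. ✓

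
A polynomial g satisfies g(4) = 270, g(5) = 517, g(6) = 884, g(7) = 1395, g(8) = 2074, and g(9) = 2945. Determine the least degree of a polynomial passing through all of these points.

Forward differences of the values at n = 4, 5, 6, 7, 8, 9:
  g  : 270  517  884  1395  2074  2945
  Δ  : 247  367  511  679  871
  Δ^2: 120  144  168  192
  Δ^3: 24  24  24
  Δ^4: 0  0
  Δ^5: 0
The third differences are constant (24) and nonzero, while all higher differences vanish, so the minimal degree is 3.

3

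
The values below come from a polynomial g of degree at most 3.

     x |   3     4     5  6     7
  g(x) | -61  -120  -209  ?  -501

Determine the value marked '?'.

-334

The 4 known points determine the degree-3 polynomial uniquely.
Write g(x) = ax^3 + bx^2 + cx + d. Substituting each data point gives a linear system:
  27a + 9b + 3c + d = -61
  64a + 16b + 4c + d = -120
  125a + 25b + 5c + d = -209
  343a + 49b + 7c + d = -501
Solving the system yields a = -1, b = -3, c = -1, d = -4.
So g(x) = -x³ - 3x² - x - 4.
Then g(6) = -334.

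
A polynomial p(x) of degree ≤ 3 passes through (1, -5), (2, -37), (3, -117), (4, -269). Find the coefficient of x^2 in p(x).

Write p(x) = ax^3 + bx^2 + cx + d. Substituting each data point gives a linear system:
  a + b + c + d = -5
  8a + 4b + 2c + d = -37
  27a + 9b + 3c + d = -117
  64a + 16b + 4c + d = -269
Solving the system yields a = -4, b = 0, c = -4, d = 3.
So p(x) = -4x^3 - 4x + 3.
The coefficient of x^2 is 0.

0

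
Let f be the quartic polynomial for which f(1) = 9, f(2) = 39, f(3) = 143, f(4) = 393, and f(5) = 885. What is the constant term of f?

Write f(t) = at^4 + bt^3 + ct^2 + dt + e. Substituting each data point gives a linear system:
  a + b + c + d + e = 9
  16a + 8b + 4c + 2d + e = 39
  81a + 27b + 9c + 3d + e = 143
  256a + 64b + 16c + 4d + e = 393
  625a + 125b + 25c + 5d + e = 885
Solving the system yields a = 1, b = 2, c = 0, d = 1, e = 5.
So f(t) = t^4 + 2t^3 + t + 5.
The constant term is 5.

5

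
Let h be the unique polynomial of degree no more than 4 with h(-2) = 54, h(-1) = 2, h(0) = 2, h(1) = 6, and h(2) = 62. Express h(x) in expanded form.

Write h(x) = ax^4 + bx^3 + cx^2 + dx + e. Substituting each data point gives a linear system:
  16a - 8b + 4c - 2d + e = 54
  a - b + c - d + e = 2
  e = 2
  a + b + c + d + e = 6
  16a + 8b + 4c + 2d + e = 62
Solving the system yields a = 4, b = 0, c = -2, d = 2, e = 2.
So h(x) = 4x^4 - 2x^2 + 2x + 2.
Check: h(2) = 62. ✓

h(x) = 4x^4 - 2x^2 + 2x + 2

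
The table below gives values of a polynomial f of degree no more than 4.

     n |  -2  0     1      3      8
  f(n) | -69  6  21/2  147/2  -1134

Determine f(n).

f(n) = -n^4 + 6n^3 - 2n^2 + (3/2)n + 6

Write f(n) = an^4 + bn^3 + cn^2 + dn + e. Substituting each data point gives a linear system:
  16a - 8b + 4c - 2d + e = -69
  e = 6
  a + b + c + d + e = 21/2
  81a + 27b + 9c + 3d + e = 147/2
  4096a + 512b + 64c + 8d + e = -1134
Solving the system yields a = -1, b = 6, c = -2, d = 3/2, e = 6.
So f(n) = -n^4 + 6n^3 - 2n^2 + (3/2)n + 6.
Check: f(-2) = -69. ✓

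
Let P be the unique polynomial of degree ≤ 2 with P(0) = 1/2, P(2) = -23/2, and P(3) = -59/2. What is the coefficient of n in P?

2

Write P(n) = an^2 + bn + c. Substituting each data point gives a linear system:
  c = 1/2
  4a + 2b + c = -23/2
  9a + 3b + c = -59/2
Solving the system yields a = -4, b = 2, c = 1/2.
So P(n) = -4n^2 + 2n + 1/2.
The coefficient of n is 2.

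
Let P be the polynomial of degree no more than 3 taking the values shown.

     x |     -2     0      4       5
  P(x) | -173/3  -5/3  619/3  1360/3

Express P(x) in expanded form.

Write P(x) = ax^3 + bx^2 + cx + d. Substituting each data point gives a linear system:
  -8a + 4b - 2c + d = -173/3
  d = -5/3
  64a + 16b + 4c + d = 619/3
  125a + 25b + 5c + d = 1360/3
Solving the system yields a = 5, b = -6, c = -4, d = -5/3.
So P(x) = 5x³ - 6x² - 4x - 5/3.
Check: P(-2) = -173/3. ✓

P(x) = 5x^3 - 6x^2 - 4x - 5/3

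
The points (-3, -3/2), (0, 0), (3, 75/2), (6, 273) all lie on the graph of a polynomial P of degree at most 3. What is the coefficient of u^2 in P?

Write P(u) = au^3 + bu^2 + cu + d. Substituting each data point gives a linear system:
  -27a + 9b - 3c + d = -3/2
  d = 0
  27a + 9b + 3c + d = 75/2
  216a + 36b + 6c + d = 273
Solving the system yields a = 1, b = 2, c = -5/2, d = 0.
So P(u) = u³ + 2u² - (5/2)u.
The coefficient of u^2 is 2.

2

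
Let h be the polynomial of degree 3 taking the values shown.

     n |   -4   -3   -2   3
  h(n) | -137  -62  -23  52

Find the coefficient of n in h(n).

1

Write h(n) = an^3 + bn^2 + cn + d. Substituting each data point gives a linear system:
  -64a + 16b - 4c + d = -137
  -27a + 9b - 3c + d = -62
  -8a + 4b - 2c + d = -23
  27a + 9b + 3c + d = 52
Solving the system yields a = 2, b = 0, c = 1, d = -5.
So h(n) = 2n^3 + n - 5.
The coefficient of n is 1.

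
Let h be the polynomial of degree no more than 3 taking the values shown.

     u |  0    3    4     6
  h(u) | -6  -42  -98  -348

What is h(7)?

Write h(u) = au^3 + bu^2 + cu + d. Substituting each data point gives a linear system:
  d = -6
  27a + 9b + 3c + d = -42
  64a + 16b + 4c + d = -98
  216a + 36b + 6c + d = -348
Solving the system yields a = -2, b = 3, c = -3, d = -6.
So h(u) = -2u^3 + 3u^2 - 3u - 6.
Then h(7) = -566.

-566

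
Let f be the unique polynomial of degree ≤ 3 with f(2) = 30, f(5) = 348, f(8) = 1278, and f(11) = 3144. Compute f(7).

880

Forward differences of the values at u = 2, 5, 8, 11:
  f  : 30  348  1278  3144
  Δ  : 318  930  1866
  Δ^2: 612  936
  Δ^3: 324
The third differences are constant, confirming degree 3.
Interpolating (Newton forward form) and evaluating at u = 7 gives f(7) = 880.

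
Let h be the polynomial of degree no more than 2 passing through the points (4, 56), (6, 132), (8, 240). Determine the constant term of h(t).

0

Write h(t) = at^2 + bt + c. Substituting each data point gives a linear system:
  16a + 4b + c = 56
  36a + 6b + c = 132
  64a + 8b + c = 240
Solving the system yields a = 4, b = -2, c = 0.
So h(t) = 4t^2 - 2t.
The constant term is 0.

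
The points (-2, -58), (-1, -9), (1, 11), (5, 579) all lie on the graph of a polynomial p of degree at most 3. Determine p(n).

p(n) = 5n^3 - 3n^2 + 5n + 4

Write p(n) = an^3 + bn^2 + cn + d. Substituting each data point gives a linear system:
  -8a + 4b - 2c + d = -58
  -a + b - c + d = -9
  a + b + c + d = 11
  125a + 25b + 5c + d = 579
Solving the system yields a = 5, b = -3, c = 5, d = 4.
So p(n) = 5n^3 - 3n^2 + 5n + 4.
Check: p(1) = 11. ✓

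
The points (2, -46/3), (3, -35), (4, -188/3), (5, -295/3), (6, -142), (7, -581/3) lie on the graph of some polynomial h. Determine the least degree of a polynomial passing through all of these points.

Forward differences of the values at t = 2, 3, 4, 5, 6, 7:
  h  : -46/3  -35  -188/3  -295/3  -142  -581/3
  Δ  : -59/3  -83/3  -107/3  -131/3  -155/3
  Δ^2: -8  -8  -8  -8
  Δ^3: 0  0  0
  Δ^4: 0  0
  Δ^5: 0
The second differences are constant (-8) and nonzero, while all higher differences vanish, so the minimal degree is 2.

2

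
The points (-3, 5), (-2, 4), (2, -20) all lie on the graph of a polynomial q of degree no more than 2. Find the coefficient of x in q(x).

Write q(x) = ax^2 + bx + c. Substituting each data point gives a linear system:
  9a - 3b + c = 5
  4a - 2b + c = 4
  4a + 2b + c = -20
Solving the system yields a = -1, b = -6, c = -4.
So q(x) = -x² - 6x - 4.
The coefficient of x is -6.

-6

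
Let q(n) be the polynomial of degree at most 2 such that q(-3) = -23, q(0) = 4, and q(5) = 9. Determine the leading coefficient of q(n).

-1

Write q(n) = an^2 + bn + c. Substituting each data point gives a linear system:
  9a - 3b + c = -23
  c = 4
  25a + 5b + c = 9
Solving the system yields a = -1, b = 6, c = 4.
So q(n) = -n² + 6n + 4.
The leading coefficient is -1.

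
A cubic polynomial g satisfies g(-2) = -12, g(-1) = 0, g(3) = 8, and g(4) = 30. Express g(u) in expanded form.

g(u) = u^3 - 2u^2 - u + 2

Using the Lagrange interpolation formula with nodes -2, -1, 3, 4:
  L_0(u) = (u + 1)(u - 3)(u - 4) / -30
  L_1(u) = (u + 2)(u - 3)(u - 4) / 20
  L_2(u) = (u + 2)(u + 1)(u - 4) / -20
  L_3(u) = (u + 2)(u + 1)(u - 3) / 30
Then g(u) = -12·L_0(u) + 0·L_1(u) + 8·L_2(u) + 30·L_3(u).
Expanding and collecting terms gives g(u) = u³ - 2u² - u + 2.
Check: g(4) = 30. ✓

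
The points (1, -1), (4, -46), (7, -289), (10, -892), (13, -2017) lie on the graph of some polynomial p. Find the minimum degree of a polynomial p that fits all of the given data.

3

Forward differences of the values at u = 1, 4, 7, 10, 13:
  p  : -1  -46  -289  -892  -2017
  Δ  : -45  -243  -603  -1125
  Δ^2: -198  -360  -522
  Δ^3: -162  -162
  Δ^4: 0
The third differences are constant (-162) and nonzero, while all higher differences vanish, so the minimal degree is 3.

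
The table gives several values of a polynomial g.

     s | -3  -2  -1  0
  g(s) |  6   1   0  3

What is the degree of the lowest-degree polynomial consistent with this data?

2

Forward differences of the values at s = -3, -2, -1, 0:
  g  : 6  1  0  3
  Δ  : -5  -1  3
  Δ^2: 4  4
  Δ^3: 0
The second differences are constant (4) and nonzero, while all higher differences vanish, so the minimal degree is 2.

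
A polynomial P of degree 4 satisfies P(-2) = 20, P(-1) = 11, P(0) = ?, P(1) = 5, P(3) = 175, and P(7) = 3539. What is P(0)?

4

The 5 known points determine the degree-4 polynomial uniquely.
Write P(s) = as^4 + bs^3 + cs^2 + ds + e. Substituting each data point gives a linear system:
  16a - 8b + 4c - 2d + e = 20
  a - b + c - d + e = 11
  a + b + c + d + e = 5
  81a + 27b + 9c + 3d + e = 175
  2401a + 343b + 49c + 7d + e = 3539
Solving the system yields a = 1, b = 3, c = 3, d = -6, e = 4.
So P(s) = s⁴ + 3s³ + 3s² - 6s + 4.
Then P(0) = 4.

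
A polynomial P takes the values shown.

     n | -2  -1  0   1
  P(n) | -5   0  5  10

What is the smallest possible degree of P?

1

Forward differences of the values at n = -2, -1, 0, 1:
  P  : -5  0  5  10
  Δ  : 5  5  5
  Δ^2: 0  0
  Δ^3: 0
The first differences are constant (5) and nonzero, while all higher differences vanish, so the minimal degree is 1.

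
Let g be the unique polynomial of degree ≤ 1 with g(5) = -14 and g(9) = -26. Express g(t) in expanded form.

g(t) = -3t + 1

Write g(t) = at + b. Substituting each data point gives a linear system:
  5a + b = -14
  9a + b = -26
Solving the system yields a = -3, b = 1.
So g(t) = -3t + 1.
Check: g(9) = -26. ✓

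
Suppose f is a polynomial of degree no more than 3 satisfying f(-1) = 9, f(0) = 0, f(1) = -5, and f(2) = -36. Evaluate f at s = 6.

Forward differences of the values at s = -1, 0, 1, 2:
  f  : 9  0  -5  -36
  Δ  : -9  -5  -31
  Δ^2: 4  -26
  Δ^3: -30
The third differences are constant, confirming degree 3.
Interpolating (Newton forward form) and evaluating at s = 6 gives f(6) = -1020.

-1020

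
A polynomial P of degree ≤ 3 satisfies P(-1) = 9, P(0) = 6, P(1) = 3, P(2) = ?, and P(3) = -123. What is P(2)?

On equispaced nodes a degree-3 polynomial has vanishing fourth forward difference, so
  P(-1) - 4·P(0) + 6·P(1) - 4·P(2) + P(3) = 0.
Substituting the known values and solving for P(2):
  -4·P(2) = 120
  P(2) = -30.

-30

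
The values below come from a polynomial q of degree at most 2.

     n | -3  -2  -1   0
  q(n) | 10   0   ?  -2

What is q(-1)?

-4

On equispaced nodes a degree-2 polynomial has vanishing third forward difference, so
  - q(-3) + 3·q(-2) - 3·q(-1) + q(0) = 0.
Substituting the known values and solving for q(-1):
  -3·q(-1) = 12
  q(-1) = -4.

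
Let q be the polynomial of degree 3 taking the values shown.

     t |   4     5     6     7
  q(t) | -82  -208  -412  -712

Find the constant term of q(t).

Write q(t) = at^3 + bt^2 + ct + d. Substituting each data point gives a linear system:
  64a + 16b + 4c + d = -82
  125a + 25b + 5c + d = -208
  216a + 36b + 6c + d = -412
  343a + 49b + 7c + d = -712
Solving the system yields a = -3, b = 6, c = 3, d = 2.
So q(t) = -3t^3 + 6t^2 + 3t + 2.
The constant term is 2.

2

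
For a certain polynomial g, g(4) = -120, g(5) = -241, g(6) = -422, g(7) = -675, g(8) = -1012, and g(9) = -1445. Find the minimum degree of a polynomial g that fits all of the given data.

Forward differences of the values at t = 4, 5, 6, 7, 8, 9:
  g  : -120  -241  -422  -675  -1012  -1445
  Δ  : -121  -181  -253  -337  -433
  Δ^2: -60  -72  -84  -96
  Δ^3: -12  -12  -12
  Δ^4: 0  0
  Δ^5: 0
The third differences are constant (-12) and nonzero, while all higher differences vanish, so the minimal degree is 3.

3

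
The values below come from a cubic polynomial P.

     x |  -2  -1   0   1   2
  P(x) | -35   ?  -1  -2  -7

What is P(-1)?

The 4 known points determine the degree-3 polynomial uniquely.
Write P(x) = ax^3 + bx^2 + cx + d. Substituting each data point gives a linear system:
  -8a + 4b - 2c + d = -35
  d = -1
  a + b + c + d = -2
  8a + 4b + 2c + d = -7
Solving the system yields a = 1, b = -5, c = 3, d = -1.
So P(x) = x³ - 5x² + 3x - 1.
Then P(-1) = -10.

-10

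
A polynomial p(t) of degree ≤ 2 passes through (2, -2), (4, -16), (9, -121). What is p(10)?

Write p(t) = at^2 + bt + c. Substituting each data point gives a linear system:
  4a + 2b + c = -2
  16a + 4b + c = -16
  81a + 9b + c = -121
Solving the system yields a = -2, b = 5, c = -4.
So p(t) = -2t^2 + 5t - 4.
Then p(10) = -154.

-154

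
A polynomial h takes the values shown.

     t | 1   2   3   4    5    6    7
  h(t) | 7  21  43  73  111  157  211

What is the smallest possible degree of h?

Forward differences of the values at t = 1, 2, 3, 4, 5, 6, 7:
  h  : 7  21  43  73  111  157  211
  Δ  : 14  22  30  38  46  54
  Δ^2: 8  8  8  8  8
  Δ^3: 0  0  0  0
  Δ^4: 0  0  0
  Δ^5: 0  0
  Δ^6: 0
The second differences are constant (8) and nonzero, while all higher differences vanish, so the minimal degree is 2.

2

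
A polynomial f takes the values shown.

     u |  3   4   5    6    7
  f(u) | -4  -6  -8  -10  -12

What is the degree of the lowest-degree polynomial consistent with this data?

Forward differences of the values at u = 3, 4, 5, 6, 7:
  f  : -4  -6  -8  -10  -12
  Δ  : -2  -2  -2  -2
  Δ^2: 0  0  0
  Δ^3: 0  0
  Δ^4: 0
The first differences are constant (-2) and nonzero, while all higher differences vanish, so the minimal degree is 1.

1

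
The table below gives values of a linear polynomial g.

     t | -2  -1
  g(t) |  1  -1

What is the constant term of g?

Write g(t) = at + b. Substituting each data point gives a linear system:
  -2a + b = 1
  -a + b = -1
Solving the system yields a = -2, b = -3.
So g(t) = -2t - 3.
The constant term is -3.

-3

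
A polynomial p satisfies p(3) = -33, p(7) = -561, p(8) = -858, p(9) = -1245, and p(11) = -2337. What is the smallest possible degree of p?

Divided differences on the nodes 3, 7, 8, 9, 11:
  order 0: -33  -561  -858  -1245  -2337
  order 1: -132  -297  -387  -546
  order 2: -33  -45  -53
  order 3: -2  -2
  order 4: 0
The order-3 divided differences are all -2 (nonzero) and every higher order vanishes, so the data lies on a polynomial of degree exactly 3.

3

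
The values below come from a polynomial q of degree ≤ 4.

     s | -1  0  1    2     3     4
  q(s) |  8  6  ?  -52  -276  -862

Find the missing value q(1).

The 5 known points determine the degree-4 polynomial uniquely.
Write q(s) = as^4 + bs^3 + cs^2 + ds + e. Substituting each data point gives a linear system:
  a - b + c - d + e = 8
  e = 6
  16a + 8b + 4c + 2d + e = -52
  81a + 27b + 9c + 3d + e = -276
  256a + 64b + 16c + 4d + e = -862
Solving the system yields a = -3, b = -2, c = 2, d = -1, e = 6.
So q(s) = -3s^4 - 2s^3 + 2s^2 - s + 6.
Then q(1) = 2.

2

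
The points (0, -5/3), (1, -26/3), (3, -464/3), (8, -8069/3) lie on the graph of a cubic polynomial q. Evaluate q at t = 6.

-3461/3

Write q(t) = at^3 + bt^2 + ct + d. Substituting each data point gives a linear system:
  d = -5/3
  a + b + c + d = -26/3
  27a + 9b + 3c + d = -464/3
  512a + 64b + 8c + d = -8069/3
Solving the system yields a = -5, b = -2, c = 0, d = -5/3.
So q(t) = -5t^3 - 2t^2 - 5/3.
Then q(6) = -3461/3.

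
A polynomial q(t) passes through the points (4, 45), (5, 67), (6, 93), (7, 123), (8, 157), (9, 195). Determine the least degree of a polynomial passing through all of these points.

2

Forward differences of the values at t = 4, 5, 6, 7, 8, 9:
  q  : 45  67  93  123  157  195
  Δ  : 22  26  30  34  38
  Δ^2: 4  4  4  4
  Δ^3: 0  0  0
  Δ^4: 0  0
  Δ^5: 0
The second differences are constant (4) and nonzero, while all higher differences vanish, so the minimal degree is 2.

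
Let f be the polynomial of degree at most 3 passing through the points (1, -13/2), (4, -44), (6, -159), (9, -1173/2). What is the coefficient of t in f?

Write f(t) = at^3 + bt^2 + ct + d. Substituting each data point gives a linear system:
  a + b + c + d = -13/2
  64a + 16b + 4c + d = -44
  216a + 36b + 6c + d = -159
  729a + 81b + 9c + d = -1173/2
Solving the system yields a = -1, b = 2, c = -3/2, d = -6.
So f(t) = -t^3 + 2t^2 - (3/2)t - 6.
The coefficient of t is -3/2.

-3/2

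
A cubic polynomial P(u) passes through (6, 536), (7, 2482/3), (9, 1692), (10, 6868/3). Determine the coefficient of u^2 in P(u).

Write P(u) = au^3 + bu^2 + cu + d. Substituting each data point gives a linear system:
  216a + 36b + 6c + d = 536
  343a + 49b + 7c + d = 2482/3
  729a + 81b + 9c + d = 1692
  1000a + 100b + 10c + d = 6868/3
Solving the system yields a = 2, b = 3, c = -5/3, d = 6.
So P(u) = 2u^3 + 3u^2 - (5/3)u + 6.
The coefficient of u^2 is 3.

3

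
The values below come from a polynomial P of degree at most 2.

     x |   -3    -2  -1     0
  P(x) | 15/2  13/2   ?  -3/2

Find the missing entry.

7/2

On equispaced nodes a degree-2 polynomial has vanishing third forward difference, so
  - P(-3) + 3·P(-2) - 3·P(-1) + P(0) = 0.
Substituting the known values and solving for P(-1):
  -3·P(-1) = -21/2
  P(-1) = 7/2.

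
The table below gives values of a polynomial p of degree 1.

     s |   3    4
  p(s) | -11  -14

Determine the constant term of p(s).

Write p(s) = as + b. Substituting each data point gives a linear system:
  3a + b = -11
  4a + b = -14
Solving the system yields a = -3, b = -2.
So p(s) = -3s - 2.
The constant term is -2.

-2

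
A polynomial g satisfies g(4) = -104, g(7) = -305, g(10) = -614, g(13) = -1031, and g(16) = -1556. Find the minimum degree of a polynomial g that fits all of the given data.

2

Forward differences of the values at t = 4, 7, 10, 13, 16:
  g  : -104  -305  -614  -1031  -1556
  Δ  : -201  -309  -417  -525
  Δ^2: -108  -108  -108
  Δ^3: 0  0
  Δ^4: 0
The second differences are constant (-108) and nonzero, while all higher differences vanish, so the minimal degree is 2.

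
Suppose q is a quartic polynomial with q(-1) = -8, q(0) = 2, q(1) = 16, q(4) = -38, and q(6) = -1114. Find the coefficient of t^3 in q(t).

6

Write q(t) = at^4 + bt^3 + ct^2 + dt + e. Substituting each data point gives a linear system:
  a - b + c - d + e = -8
  e = 2
  a + b + c + d + e = 16
  256a + 64b + 16c + 4d + e = -38
  1296a + 216b + 36c + 6d + e = -1114
Solving the system yields a = -2, b = 6, c = 4, d = 6, e = 2.
So q(t) = -2t⁴ + 6t³ + 4t² + 6t + 2.
The coefficient of t^3 is 6.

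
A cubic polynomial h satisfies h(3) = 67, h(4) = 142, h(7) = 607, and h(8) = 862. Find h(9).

Write h(n) = an^3 + bn^2 + cn + d. Substituting each data point gives a linear system:
  27a + 9b + 3c + d = 67
  64a + 16b + 4c + d = 142
  343a + 49b + 7c + d = 607
  512a + 64b + 8c + d = 862
Solving the system yields a = 1, b = 6, c = -4, d = -2.
So h(n) = n^3 + 6n^2 - 4n - 2.
Then h(9) = 1177.

1177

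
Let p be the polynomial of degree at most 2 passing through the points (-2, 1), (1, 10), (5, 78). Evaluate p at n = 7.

Write p(n) = an^2 + bn + c. Substituting each data point gives a linear system:
  4a - 2b + c = 1
  a + b + c = 10
  25a + 5b + c = 78
Solving the system yields a = 2, b = 5, c = 3.
So p(n) = 2n^2 + 5n + 3.
Then p(7) = 136.

136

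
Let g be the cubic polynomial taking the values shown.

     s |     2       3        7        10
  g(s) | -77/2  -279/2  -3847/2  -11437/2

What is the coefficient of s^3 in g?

-6

Write g(s) = as^3 + bs^2 + cs + d. Substituting each data point gives a linear system:
  8a + 4b + 2c + d = -77/2
  27a + 9b + 3c + d = -279/2
  343a + 49b + 7c + d = -3847/2
  1000a + 100b + 10c + d = -11437/2
Solving the system yields a = -6, b = 3, c = -2, d = 3/2.
So g(s) = -6s³ + 3s² - 2s + 3/2.
The leading coefficient is -6.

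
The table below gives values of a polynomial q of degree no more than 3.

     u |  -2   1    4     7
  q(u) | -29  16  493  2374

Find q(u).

Write q(u) = au^3 + bu^2 + cu + d. Substituting each data point gives a linear system:
  -8a + 4b - 2c + d = -29
  a + b + c + d = 16
  64a + 16b + 4c + d = 493
  343a + 49b + 7c + d = 2374
Solving the system yields a = 6, b = 6, c = 3, d = 1.
So q(u) = 6u^3 + 6u^2 + 3u + 1.
Check: q(-2) = -29. ✓

q(u) = 6u^3 + 6u^2 + 3u + 1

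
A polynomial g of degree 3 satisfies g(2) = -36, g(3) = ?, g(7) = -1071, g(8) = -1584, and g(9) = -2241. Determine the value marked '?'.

-99

The 4 known points determine the degree-3 polynomial uniquely.
Write g(x) = ax^3 + bx^2 + cx + d. Substituting each data point gives a linear system:
  8a + 4b + 2c + d = -36
  343a + 49b + 7c + d = -1071
  512a + 64b + 8c + d = -1584
  729a + 81b + 9c + d = -2241
Solving the system yields a = -3, b = 0, c = -6, d = 0.
So g(x) = -3x^3 - 6x.
Then g(3) = -99.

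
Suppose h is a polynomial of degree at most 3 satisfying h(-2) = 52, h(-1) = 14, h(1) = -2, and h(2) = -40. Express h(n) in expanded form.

h(n) = -5n^3 - 3n + 6

Using the Lagrange interpolation formula with nodes -2, -1, 1, 2:
  L_0(n) = (n + 1)(n - 1)(n - 2) / -12
  L_1(n) = (n + 2)(n - 1)(n - 2) / 6
  L_2(n) = (n + 2)(n + 1)(n - 2) / -6
  L_3(n) = (n + 2)(n + 1)(n - 1) / 12
Then h(n) = 52·L_0(n) + 14·L_1(n) - 2·L_2(n) - 40·L_3(n).
Expanding and collecting terms gives h(n) = -5n³ - 3n + 6.
Check: h(-2) = 52. ✓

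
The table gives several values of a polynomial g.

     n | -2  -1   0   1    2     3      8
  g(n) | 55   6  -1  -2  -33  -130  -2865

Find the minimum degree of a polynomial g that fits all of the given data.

3

Divided differences on the nodes -2, -1, 0, 1, 2, 3, 8:
  order 0: 55  6  -1  -2  -33  -130  -2865
  order 1: -49  -7  -1  -31  -97  -547
  order 2: 21  3  -15  -33  -75
  order 3: -6  -6  -6  -6
  order 4: 0  0  0
  order 5: 0  0
  order 6: 0
The order-3 divided differences are all -6 (nonzero) and every higher order vanishes, so the data lies on a polynomial of degree exactly 3.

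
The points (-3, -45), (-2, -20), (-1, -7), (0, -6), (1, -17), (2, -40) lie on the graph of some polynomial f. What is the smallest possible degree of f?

2

Forward differences of the values at n = -3, -2, -1, 0, 1, 2:
  f  : -45  -20  -7  -6  -17  -40
  Δ  : 25  13  1  -11  -23
  Δ^2: -12  -12  -12  -12
  Δ^3: 0  0  0
  Δ^4: 0  0
  Δ^5: 0
The second differences are constant (-12) and nonzero, while all higher differences vanish, so the minimal degree is 2.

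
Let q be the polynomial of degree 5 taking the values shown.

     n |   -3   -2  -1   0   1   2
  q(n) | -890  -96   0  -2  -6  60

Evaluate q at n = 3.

724

Forward differences of the values at n = -3, -2, -1, 0, 1, 2:
  q  : -890  -96  0  -2  -6  60
  Δ  : 794  96  -2  -4  66
  Δ^2: -698  -98  -2  70
  Δ^3: 600  96  72
  Δ^4: -504  -24
  Δ^5: 480
The fifth differences are constant, confirming degree 5.
Interpolating (Newton forward form) and evaluating at n = 3 gives q(3) = 724.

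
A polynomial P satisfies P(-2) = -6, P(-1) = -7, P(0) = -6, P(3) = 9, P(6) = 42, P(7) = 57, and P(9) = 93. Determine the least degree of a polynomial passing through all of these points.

2

Divided differences on the nodes -2, -1, 0, 3, 6, 7, 9:
  order 0: -6  -7  -6  9  42  57  93
  order 1: -1  1  5  11  15  18
  order 2: 1  1  1  1  1
  order 3: 0  0  0  0
  order 4: 0  0  0
  order 5: 0  0
  order 6: 0
The order-2 divided differences are all 1 (nonzero) and every higher order vanishes, so the data lies on a polynomial of degree exactly 2.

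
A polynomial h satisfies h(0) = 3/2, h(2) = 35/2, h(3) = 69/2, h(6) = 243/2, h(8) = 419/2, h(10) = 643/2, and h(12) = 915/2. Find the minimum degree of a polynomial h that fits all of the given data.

Divided differences on the nodes 0, 2, 3, 6, 8, 10, 12:
  order 0: 3/2  35/2  69/2  243/2  419/2  643/2  915/2
  order 1: 8  17  29  44  56  68
  order 2: 3  3  3  3  3
  order 3: 0  0  0  0
  order 4: 0  0  0
  order 5: 0  0
  order 6: 0
The order-2 divided differences are all 3 (nonzero) and every higher order vanishes, so the data lies on a polynomial of degree exactly 2.

2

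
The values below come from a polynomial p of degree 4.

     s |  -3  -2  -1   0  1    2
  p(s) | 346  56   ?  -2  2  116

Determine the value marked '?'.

2

The 5 known points determine the degree-4 polynomial uniquely.
Write p(s) = as^4 + bs^3 + cs^2 + ds + e. Substituting each data point gives a linear system:
  81a - 27b + 9c - 3d + e = 346
  16a - 8b + 4c - 2d + e = 56
  e = -2
  a + b + c + d + e = 2
  16a + 8b + 4c + 2d + e = 116
Solving the system yields a = 6, b = 5, c = -2, d = -5, e = -2.
So p(s) = 6s⁴ + 5s³ - 2s² - 5s - 2.
Then p(-1) = 2.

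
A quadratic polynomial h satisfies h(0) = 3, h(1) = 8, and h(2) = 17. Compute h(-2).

5

Using the Lagrange interpolation formula with nodes 0, 1, 2:
  L_0(s) = (s - 1)(s - 2) / 2
  L_1(s) = s(s - 2) / -1
  L_2(s) = s(s - 1) / 2
Then h(s) = 3·L_0(s) + 8·L_1(s) + 17·L_2(s).
Expanding and collecting terms gives h(s) = 2s² + 3s + 3.
Evaluating at s = -2: h(-2) = 5.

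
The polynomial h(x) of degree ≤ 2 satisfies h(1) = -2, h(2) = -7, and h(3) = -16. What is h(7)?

-92

Forward differences of the values at x = 1, 2, 3:
  h  : -2  -7  -16
  Δ  : -5  -9
  Δ^2: -4
The second differences are constant, confirming degree 2.
Interpolating (Newton forward form) and evaluating at x = 7 gives h(7) = -92.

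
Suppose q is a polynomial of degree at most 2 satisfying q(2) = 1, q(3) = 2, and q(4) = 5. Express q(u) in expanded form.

Using the Lagrange interpolation formula with nodes 2, 3, 4:
  L_0(u) = (u - 3)(u - 4) / 2
  L_1(u) = (u - 2)(u - 4) / -1
  L_2(u) = (u - 2)(u - 3) / 2
Then q(u) = 1·L_0(u) + 2·L_1(u) + 5·L_2(u).
Expanding and collecting terms gives q(u) = u^2 - 4u + 5.
Check: q(2) = 1. ✓

q(u) = u^2 - 4u + 5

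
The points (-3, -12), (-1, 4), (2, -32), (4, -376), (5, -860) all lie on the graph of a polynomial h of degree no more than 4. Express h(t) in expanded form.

h(t) = -t^4 - 2t^3 + t^2 - 2t

Using the Lagrange interpolation formula with nodes -3, -1, 2, 4, 5:
  L_0(t) = (t + 1)(t - 2)(t - 4)(t - 5) / 560
  L_1(t) = (t + 3)(t - 2)(t - 4)(t - 5) / -180
  L_2(t) = (t + 3)(t + 1)(t - 4)(t - 5) / 90
  L_3(t) = (t + 3)(t + 1)(t - 2)(t - 5) / -70
  L_4(t) = (t + 3)(t + 1)(t - 2)(t - 4) / 144
Then h(t) = -12·L_0(t) + 4·L_1(t) - 32·L_2(t) - 376·L_3(t) - 860·L_4(t).
Expanding and collecting terms gives h(t) = -t^4 - 2t^3 + t^2 - 2t.
Check: h(4) = -376. ✓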